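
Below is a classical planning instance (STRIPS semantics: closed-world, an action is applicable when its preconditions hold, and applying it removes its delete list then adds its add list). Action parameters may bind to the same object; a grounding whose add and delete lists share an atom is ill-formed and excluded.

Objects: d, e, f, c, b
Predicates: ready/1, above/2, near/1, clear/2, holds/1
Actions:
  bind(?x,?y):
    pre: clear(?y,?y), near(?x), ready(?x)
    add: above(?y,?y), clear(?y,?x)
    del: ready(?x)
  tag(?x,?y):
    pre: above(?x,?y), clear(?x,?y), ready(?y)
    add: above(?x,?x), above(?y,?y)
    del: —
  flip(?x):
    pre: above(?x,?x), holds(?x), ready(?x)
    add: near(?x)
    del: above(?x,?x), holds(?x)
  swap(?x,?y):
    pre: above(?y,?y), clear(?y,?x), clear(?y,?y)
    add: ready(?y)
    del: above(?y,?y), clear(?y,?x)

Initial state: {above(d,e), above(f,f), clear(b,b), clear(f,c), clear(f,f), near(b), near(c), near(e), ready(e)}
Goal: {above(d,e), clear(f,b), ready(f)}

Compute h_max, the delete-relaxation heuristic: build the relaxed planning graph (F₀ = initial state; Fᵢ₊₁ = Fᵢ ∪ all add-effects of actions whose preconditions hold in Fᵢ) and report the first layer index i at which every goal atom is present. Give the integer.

F0 = init (9 atoms)
F1 = F0 ∪ {above(b,b), clear(b,e), clear(f,e), ready(f)}  (13 atoms)
F2 = F1 ∪ {ready(b)}  (14 atoms)
F3 = F2 ∪ {clear(f,b)}  (15 atoms)
goal ⊆ F3  ⇒  h_max = 3

3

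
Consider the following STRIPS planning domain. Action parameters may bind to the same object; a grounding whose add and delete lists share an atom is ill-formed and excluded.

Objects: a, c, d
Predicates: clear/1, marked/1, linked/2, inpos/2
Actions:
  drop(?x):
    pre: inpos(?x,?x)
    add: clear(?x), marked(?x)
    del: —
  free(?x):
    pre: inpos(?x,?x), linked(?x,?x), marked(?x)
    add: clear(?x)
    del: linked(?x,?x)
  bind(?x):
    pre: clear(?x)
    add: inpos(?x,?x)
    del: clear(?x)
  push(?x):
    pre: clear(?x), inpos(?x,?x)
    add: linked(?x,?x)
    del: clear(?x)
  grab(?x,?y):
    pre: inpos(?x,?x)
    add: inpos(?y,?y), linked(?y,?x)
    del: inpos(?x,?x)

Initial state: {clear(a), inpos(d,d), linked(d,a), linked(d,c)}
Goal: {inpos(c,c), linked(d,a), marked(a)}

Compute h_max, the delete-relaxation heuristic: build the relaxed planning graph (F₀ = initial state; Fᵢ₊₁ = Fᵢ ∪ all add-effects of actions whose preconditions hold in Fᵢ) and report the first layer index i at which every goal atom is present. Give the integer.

2

F0 = init (4 atoms)
F1 = F0 ∪ {clear(d), inpos(a,a), inpos(c,c), linked(a,d), linked(c,d), marked(d)}  (10 atoms)
F2 = F1 ∪ {clear(c), linked(a,a), linked(a,c), linked(c,a), linked(d,d), marked(a), marked(c)}  (17 atoms)
goal ⊆ F2  ⇒  h_max = 2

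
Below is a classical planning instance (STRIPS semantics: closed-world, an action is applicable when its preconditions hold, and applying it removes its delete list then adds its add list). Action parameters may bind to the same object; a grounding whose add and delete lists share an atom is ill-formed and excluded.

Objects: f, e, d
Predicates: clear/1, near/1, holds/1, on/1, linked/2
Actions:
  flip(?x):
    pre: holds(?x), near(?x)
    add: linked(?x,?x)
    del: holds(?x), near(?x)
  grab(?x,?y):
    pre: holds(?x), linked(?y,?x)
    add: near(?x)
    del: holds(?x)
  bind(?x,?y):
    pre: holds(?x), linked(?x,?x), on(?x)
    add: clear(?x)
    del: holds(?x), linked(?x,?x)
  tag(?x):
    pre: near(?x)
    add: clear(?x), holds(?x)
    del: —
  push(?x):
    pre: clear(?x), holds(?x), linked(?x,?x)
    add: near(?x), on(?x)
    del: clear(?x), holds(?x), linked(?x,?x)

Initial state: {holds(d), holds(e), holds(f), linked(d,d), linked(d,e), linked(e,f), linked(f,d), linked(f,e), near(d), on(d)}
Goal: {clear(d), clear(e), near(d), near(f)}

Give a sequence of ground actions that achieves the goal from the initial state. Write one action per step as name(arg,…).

1. grab(f,e)  →  {holds(d), holds(e), linked(d,d), linked(d,e), linked(e,f), linked(f,d), linked(f,e), near(d), near(f), on(d)}
2. grab(e,f)  →  {holds(d), linked(d,d), linked(d,e), linked(e,f), linked(f,d), linked(f,e), near(d), near(e), near(f), on(d)}
3. bind(d,f)  →  {clear(d), linked(d,e), linked(e,f), linked(f,d), linked(f,e), near(d), near(e), near(f), on(d)}
4. tag(e)  →  {clear(d), clear(e), holds(e), linked(d,e), linked(e,f), linked(f,d), linked(f,e), near(d), near(e), near(f), on(d)}

grab(f,e); grab(e,f); bind(d,f); tag(e)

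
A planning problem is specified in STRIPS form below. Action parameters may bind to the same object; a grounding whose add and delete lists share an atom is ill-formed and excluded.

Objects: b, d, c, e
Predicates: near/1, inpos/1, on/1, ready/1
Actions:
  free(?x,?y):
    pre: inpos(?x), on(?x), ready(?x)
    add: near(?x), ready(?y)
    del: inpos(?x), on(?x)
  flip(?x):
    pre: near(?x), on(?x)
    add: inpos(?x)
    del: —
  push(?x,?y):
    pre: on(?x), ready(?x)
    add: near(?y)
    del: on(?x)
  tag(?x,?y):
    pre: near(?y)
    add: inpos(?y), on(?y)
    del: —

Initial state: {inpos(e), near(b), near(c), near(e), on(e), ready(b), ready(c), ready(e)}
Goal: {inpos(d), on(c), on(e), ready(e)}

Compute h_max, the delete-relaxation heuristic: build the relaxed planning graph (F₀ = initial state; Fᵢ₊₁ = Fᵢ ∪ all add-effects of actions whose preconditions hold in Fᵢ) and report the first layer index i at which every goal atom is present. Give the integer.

F0 = init (8 atoms)
F1 = F0 ∪ {inpos(b), inpos(c), near(d), on(b), on(c), ready(d)}  (14 atoms)
F2 = F1 ∪ {inpos(d), on(d)}  (16 atoms)
goal ⊆ F2  ⇒  h_max = 2

2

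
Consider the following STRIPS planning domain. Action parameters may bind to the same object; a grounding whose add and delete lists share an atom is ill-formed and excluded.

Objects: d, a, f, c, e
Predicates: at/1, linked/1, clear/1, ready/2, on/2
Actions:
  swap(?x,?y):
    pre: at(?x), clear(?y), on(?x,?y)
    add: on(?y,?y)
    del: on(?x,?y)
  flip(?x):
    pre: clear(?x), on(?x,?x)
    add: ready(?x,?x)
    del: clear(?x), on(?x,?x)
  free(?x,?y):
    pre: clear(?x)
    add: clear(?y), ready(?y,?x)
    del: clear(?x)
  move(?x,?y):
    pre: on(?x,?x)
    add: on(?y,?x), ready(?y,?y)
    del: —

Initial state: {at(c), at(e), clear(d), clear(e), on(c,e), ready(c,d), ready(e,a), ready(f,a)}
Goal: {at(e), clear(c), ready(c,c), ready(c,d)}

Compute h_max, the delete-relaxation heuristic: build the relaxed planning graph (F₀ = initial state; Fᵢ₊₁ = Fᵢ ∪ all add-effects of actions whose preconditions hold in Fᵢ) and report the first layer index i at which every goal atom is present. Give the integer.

2

F0 = init (8 atoms)
F1 = F0 ∪ {clear(a), clear(c), clear(f), on(e,e), ready(a,d), ready(a,e), ready(c,e), ready(d,e), ready(e,d), ready(f,d), ready(f,e)}  (19 atoms)
F2 = F1 ∪ {on(a,e), on(d,e), on(f,e), ready(a,a), ready(a,c), ready(a,f), ready(c,a), ready(c,c), ready(c,f), ready(d,a), ready(d,c), ready(d,d), ready(d,f), ready(e,c), ready(e,e), ready(e,f), ready(f,c), ready(f,f)}  (37 atoms)
goal ⊆ F2  ⇒  h_max = 2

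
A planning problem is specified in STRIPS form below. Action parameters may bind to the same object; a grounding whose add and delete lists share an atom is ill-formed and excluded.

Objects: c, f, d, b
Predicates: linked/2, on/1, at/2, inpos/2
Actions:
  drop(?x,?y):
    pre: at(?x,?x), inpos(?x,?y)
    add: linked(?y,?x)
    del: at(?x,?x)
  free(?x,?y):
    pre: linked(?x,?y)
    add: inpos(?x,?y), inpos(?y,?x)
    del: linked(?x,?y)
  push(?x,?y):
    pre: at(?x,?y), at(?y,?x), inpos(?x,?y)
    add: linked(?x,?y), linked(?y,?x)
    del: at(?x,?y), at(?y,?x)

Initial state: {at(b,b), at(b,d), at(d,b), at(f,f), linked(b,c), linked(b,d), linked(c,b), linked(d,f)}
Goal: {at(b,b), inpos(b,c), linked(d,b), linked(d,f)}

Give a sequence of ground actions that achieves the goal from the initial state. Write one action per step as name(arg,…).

1. free(c,b)  →  {at(b,b), at(b,d), at(d,b), at(f,f), inpos(b,c), inpos(c,b), linked(b,c), linked(b,d), linked(d,f)}
2. free(b,d)  →  {at(b,b), at(b,d), at(d,b), at(f,f), inpos(b,c), inpos(b,d), inpos(c,b), inpos(d,b), linked(b,c), linked(d,f)}
3. push(d,b)  →  {at(b,b), at(f,f), inpos(b,c), inpos(b,d), inpos(c,b), inpos(d,b), linked(b,c), linked(b,d), linked(d,b), linked(d,f)}

free(c,b); free(b,d); push(d,b)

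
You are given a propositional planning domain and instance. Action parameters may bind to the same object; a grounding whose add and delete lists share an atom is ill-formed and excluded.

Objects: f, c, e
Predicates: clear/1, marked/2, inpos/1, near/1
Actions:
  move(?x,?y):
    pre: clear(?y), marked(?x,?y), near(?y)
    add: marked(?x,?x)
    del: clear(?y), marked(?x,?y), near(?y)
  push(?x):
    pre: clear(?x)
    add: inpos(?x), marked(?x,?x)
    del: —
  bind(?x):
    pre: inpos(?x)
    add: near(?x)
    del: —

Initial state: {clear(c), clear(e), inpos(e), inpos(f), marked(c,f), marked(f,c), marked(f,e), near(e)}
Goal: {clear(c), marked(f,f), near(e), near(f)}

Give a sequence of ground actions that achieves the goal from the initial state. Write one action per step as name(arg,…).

move(f,e); bind(f); bind(e)

1. move(f,e)  →  {clear(c), inpos(e), inpos(f), marked(c,f), marked(f,c), marked(f,f)}
2. bind(f)  →  {clear(c), inpos(e), inpos(f), marked(c,f), marked(f,c), marked(f,f), near(f)}
3. bind(e)  →  {clear(c), inpos(e), inpos(f), marked(c,f), marked(f,c), marked(f,f), near(e), near(f)}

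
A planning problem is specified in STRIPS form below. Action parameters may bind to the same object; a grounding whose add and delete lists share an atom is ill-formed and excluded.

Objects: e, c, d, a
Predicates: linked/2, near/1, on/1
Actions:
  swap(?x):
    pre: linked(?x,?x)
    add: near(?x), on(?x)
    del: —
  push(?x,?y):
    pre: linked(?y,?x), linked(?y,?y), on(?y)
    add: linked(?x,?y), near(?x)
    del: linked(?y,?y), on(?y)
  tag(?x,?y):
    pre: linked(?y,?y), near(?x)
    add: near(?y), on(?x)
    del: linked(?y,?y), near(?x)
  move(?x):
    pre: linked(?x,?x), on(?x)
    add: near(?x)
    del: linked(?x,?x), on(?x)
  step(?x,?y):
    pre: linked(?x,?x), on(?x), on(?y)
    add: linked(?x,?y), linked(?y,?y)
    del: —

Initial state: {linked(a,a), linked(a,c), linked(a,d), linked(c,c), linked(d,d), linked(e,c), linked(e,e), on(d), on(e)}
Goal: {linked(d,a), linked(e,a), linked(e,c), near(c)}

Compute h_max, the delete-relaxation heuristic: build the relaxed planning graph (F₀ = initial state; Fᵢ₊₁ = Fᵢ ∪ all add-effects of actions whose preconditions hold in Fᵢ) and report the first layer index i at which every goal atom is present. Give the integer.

F0 = init (9 atoms)
F1 = F0 ∪ {linked(c,e), linked(d,e), linked(e,d), near(a), near(c), near(d), near(e), on(a), on(c)}  (18 atoms)
F2 = F1 ∪ {linked(a,e), linked(c,a), linked(c,d), linked(d,a), linked(d,c), linked(e,a)}  (24 atoms)
goal ⊆ F2  ⇒  h_max = 2

2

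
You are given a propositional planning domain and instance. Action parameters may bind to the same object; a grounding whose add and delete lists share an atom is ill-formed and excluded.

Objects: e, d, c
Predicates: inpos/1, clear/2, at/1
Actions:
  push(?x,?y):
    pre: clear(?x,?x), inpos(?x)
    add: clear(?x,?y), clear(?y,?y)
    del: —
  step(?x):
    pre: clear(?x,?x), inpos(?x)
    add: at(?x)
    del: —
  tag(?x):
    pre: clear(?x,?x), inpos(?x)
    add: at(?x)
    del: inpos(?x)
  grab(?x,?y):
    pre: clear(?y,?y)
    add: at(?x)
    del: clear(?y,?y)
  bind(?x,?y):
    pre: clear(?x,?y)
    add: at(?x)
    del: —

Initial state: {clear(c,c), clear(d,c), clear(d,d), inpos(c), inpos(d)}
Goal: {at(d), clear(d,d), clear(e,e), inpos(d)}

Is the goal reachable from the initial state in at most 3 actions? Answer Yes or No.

Yes

1. push(d,e)  →  {clear(c,c), clear(d,c), clear(d,d), clear(d,e), clear(e,e), inpos(c), inpos(d)}
2. step(d)  →  {at(d), clear(c,c), clear(d,c), clear(d,d), clear(d,e), clear(e,e), inpos(c), inpos(d)}
optimal plan length = 2; 2 ≤ 3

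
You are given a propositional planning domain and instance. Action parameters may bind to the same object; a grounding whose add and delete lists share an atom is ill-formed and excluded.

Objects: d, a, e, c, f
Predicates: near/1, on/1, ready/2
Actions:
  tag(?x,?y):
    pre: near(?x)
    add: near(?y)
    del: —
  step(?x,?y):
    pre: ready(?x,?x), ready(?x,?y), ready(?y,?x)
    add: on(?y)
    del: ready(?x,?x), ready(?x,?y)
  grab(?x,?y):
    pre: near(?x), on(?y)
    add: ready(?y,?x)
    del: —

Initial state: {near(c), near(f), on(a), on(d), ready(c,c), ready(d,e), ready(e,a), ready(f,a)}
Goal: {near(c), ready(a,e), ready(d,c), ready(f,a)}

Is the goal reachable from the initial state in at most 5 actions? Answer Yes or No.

1. tag(c,e)  →  {near(c), near(e), near(f), on(a), on(d), ready(c,c), ready(d,e), ready(e,a), ready(f,a)}
2. grab(e,a)  →  {near(c), near(e), near(f), on(a), on(d), ready(a,e), ready(c,c), ready(d,e), ready(e,a), ready(f,a)}
3. grab(c,d)  →  {near(c), near(e), near(f), on(a), on(d), ready(a,e), ready(c,c), ready(d,c), ready(d,e), ready(e,a), ready(f,a)}
optimal plan length = 3; 3 ≤ 5

Yes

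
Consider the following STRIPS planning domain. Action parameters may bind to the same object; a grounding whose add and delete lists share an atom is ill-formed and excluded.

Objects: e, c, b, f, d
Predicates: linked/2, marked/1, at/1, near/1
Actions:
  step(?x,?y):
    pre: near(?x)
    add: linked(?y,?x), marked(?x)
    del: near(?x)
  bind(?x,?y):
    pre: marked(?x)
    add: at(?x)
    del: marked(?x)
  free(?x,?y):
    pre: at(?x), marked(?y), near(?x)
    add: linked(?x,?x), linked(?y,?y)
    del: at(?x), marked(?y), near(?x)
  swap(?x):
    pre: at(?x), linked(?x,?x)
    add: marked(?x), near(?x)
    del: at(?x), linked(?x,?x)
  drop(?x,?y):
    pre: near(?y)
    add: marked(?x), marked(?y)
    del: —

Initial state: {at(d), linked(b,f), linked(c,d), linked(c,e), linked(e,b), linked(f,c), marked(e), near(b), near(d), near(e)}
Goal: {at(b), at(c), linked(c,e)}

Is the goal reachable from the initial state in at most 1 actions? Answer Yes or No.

No

1. drop(c,b)  →  {at(d), linked(b,f), linked(c,d), linked(c,e), linked(e,b), linked(f,c), marked(b), marked(c), marked(e), near(b), near(d), near(e)}
2. bind(c,e)  →  {at(c), at(d), linked(b,f), linked(c,d), linked(c,e), linked(e,b), linked(f,c), marked(b), marked(e), near(b), near(d), near(e)}
3. bind(b,e)  →  {at(b), at(c), at(d), linked(b,f), linked(c,d), linked(c,e), linked(e,b), linked(f,c), marked(e), near(b), near(d), near(e)}
optimal plan length = 3; 3 > 1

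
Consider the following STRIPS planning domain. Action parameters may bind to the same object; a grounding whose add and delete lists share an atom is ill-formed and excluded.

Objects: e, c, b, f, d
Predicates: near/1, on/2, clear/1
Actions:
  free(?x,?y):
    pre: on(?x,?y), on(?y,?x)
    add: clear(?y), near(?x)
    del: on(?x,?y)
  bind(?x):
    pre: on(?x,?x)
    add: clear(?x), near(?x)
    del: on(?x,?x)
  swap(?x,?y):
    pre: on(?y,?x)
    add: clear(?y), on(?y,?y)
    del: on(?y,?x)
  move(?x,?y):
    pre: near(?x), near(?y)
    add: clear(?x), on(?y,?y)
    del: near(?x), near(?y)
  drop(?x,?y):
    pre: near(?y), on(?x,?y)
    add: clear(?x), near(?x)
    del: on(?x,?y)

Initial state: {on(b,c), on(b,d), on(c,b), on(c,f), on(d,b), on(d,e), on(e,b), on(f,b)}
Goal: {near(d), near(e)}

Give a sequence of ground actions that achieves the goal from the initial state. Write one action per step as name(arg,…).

1. free(b,c)  →  {clear(c), near(b), on(b,d), on(c,b), on(c,f), on(d,b), on(d,e), on(e,b), on(f,b)}
2. free(d,b)  →  {clear(b), clear(c), near(b), near(d), on(b,d), on(c,b), on(c,f), on(d,e), on(e,b), on(f,b)}
3. drop(e,b)  →  {clear(b), clear(c), clear(e), near(b), near(d), near(e), on(b,d), on(c,b), on(c,f), on(d,e), on(f,b)}

free(b,c); free(d,b); drop(e,b)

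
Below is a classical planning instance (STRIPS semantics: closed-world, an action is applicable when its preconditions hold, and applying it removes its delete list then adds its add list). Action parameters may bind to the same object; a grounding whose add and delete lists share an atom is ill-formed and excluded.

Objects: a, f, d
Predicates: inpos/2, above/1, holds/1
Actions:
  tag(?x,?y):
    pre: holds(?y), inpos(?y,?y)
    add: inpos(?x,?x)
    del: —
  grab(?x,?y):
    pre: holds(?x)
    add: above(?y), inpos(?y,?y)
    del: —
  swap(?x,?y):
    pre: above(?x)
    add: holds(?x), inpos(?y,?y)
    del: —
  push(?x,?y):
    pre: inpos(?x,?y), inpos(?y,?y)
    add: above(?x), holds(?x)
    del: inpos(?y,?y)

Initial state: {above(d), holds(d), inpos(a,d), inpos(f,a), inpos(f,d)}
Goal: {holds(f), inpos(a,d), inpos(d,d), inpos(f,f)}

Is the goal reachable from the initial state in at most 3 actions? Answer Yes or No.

1. grab(d,f)  →  {above(d), above(f), holds(d), inpos(a,d), inpos(f,a), inpos(f,d), inpos(f,f)}
2. swap(f,d)  →  {above(d), above(f), holds(d), holds(f), inpos(a,d), inpos(d,d), inpos(f,a), inpos(f,d), inpos(f,f)}
optimal plan length = 2; 2 ≤ 3

Yes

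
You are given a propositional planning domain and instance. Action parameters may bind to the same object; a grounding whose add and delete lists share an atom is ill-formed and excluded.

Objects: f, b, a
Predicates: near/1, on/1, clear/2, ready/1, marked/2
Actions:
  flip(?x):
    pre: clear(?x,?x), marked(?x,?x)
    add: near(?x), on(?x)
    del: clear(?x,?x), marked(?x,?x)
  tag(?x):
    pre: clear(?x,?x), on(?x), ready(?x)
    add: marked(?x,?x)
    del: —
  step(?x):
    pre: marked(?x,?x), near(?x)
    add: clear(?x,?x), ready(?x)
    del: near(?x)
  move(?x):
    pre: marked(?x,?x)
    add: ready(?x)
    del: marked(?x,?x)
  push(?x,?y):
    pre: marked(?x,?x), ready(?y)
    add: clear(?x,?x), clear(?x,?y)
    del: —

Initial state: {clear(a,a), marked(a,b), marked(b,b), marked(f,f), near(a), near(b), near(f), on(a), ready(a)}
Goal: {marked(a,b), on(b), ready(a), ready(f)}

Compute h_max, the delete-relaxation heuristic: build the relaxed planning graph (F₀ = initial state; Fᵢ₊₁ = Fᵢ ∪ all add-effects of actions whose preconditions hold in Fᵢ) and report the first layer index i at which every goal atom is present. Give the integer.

F0 = init (9 atoms)
F1 = F0 ∪ {clear(b,a), clear(b,b), clear(f,a), clear(f,f), marked(a,a), ready(b), ready(f)}  (16 atoms)
F2 = F1 ∪ {clear(a,b), clear(a,f), clear(b,f), clear(f,b), on(b), on(f)}  (22 atoms)
goal ⊆ F2  ⇒  h_max = 2

2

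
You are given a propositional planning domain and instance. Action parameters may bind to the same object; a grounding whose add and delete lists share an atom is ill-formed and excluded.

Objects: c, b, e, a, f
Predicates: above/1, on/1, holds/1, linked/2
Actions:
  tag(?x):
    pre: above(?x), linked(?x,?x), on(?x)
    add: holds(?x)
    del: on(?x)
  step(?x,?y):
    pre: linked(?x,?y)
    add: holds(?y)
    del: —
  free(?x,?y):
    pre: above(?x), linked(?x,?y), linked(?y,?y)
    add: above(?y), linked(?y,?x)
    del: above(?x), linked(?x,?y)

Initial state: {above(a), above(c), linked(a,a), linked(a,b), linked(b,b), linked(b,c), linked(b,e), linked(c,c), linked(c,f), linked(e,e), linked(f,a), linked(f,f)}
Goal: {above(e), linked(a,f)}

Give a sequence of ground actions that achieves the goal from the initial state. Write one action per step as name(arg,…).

1. free(c,f)  →  {above(a), above(f), linked(a,a), linked(a,b), linked(b,b), linked(b,c), linked(b,e), linked(c,c), linked(e,e), linked(f,a), linked(f,c), linked(f,f)}
2. free(a,b)  →  {above(b), above(f), linked(a,a), linked(b,a), linked(b,b), linked(b,c), linked(b,e), linked(c,c), linked(e,e), linked(f,a), linked(f,c), linked(f,f)}
3. free(b,e)  →  {above(e), above(f), linked(a,a), linked(b,a), linked(b,b), linked(b,c), linked(c,c), linked(e,b), linked(e,e), linked(f,a), linked(f,c), linked(f,f)}
4. free(f,a)  →  {above(a), above(e), linked(a,a), linked(a,f), linked(b,a), linked(b,b), linked(b,c), linked(c,c), linked(e,b), linked(e,e), linked(f,c), linked(f,f)}

free(c,f); free(a,b); free(b,e); free(f,a)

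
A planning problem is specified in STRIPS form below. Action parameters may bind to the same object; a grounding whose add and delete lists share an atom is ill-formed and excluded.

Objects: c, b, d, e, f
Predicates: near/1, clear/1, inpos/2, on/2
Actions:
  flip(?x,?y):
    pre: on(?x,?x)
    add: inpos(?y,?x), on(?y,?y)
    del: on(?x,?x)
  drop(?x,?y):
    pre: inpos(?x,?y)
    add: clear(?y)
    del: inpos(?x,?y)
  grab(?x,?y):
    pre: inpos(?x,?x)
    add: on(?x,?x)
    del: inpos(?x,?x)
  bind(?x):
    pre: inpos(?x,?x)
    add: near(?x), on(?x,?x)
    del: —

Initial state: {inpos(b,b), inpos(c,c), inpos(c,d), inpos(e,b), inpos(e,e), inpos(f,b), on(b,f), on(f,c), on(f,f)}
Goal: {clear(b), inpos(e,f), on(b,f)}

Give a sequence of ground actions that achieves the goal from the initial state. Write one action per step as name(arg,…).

flip(f,e); drop(b,b)

1. flip(f,e)  →  {inpos(b,b), inpos(c,c), inpos(c,d), inpos(e,b), inpos(e,e), inpos(e,f), inpos(f,b), on(b,f), on(e,e), on(f,c)}
2. drop(b,b)  →  {clear(b), inpos(c,c), inpos(c,d), inpos(e,b), inpos(e,e), inpos(e,f), inpos(f,b), on(b,f), on(e,e), on(f,c)}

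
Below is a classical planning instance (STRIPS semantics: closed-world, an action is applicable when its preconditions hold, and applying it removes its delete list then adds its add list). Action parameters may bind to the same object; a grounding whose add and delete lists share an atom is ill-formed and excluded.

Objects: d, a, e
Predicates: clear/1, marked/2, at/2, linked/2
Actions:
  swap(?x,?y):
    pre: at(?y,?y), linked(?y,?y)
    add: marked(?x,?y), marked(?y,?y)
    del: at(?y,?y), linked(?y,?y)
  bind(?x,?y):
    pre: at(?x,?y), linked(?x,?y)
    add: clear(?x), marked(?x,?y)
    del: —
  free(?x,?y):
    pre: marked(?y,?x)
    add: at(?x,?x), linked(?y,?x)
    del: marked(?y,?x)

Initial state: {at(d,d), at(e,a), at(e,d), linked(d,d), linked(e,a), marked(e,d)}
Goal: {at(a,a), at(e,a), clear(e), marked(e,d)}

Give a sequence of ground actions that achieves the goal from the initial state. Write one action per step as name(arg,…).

1. bind(e,a)  →  {at(d,d), at(e,a), at(e,d), clear(e), linked(d,d), linked(e,a), marked(e,a), marked(e,d)}
2. free(a,e)  →  {at(a,a), at(d,d), at(e,a), at(e,d), clear(e), linked(d,d), linked(e,a), marked(e,d)}

bind(e,a); free(a,e)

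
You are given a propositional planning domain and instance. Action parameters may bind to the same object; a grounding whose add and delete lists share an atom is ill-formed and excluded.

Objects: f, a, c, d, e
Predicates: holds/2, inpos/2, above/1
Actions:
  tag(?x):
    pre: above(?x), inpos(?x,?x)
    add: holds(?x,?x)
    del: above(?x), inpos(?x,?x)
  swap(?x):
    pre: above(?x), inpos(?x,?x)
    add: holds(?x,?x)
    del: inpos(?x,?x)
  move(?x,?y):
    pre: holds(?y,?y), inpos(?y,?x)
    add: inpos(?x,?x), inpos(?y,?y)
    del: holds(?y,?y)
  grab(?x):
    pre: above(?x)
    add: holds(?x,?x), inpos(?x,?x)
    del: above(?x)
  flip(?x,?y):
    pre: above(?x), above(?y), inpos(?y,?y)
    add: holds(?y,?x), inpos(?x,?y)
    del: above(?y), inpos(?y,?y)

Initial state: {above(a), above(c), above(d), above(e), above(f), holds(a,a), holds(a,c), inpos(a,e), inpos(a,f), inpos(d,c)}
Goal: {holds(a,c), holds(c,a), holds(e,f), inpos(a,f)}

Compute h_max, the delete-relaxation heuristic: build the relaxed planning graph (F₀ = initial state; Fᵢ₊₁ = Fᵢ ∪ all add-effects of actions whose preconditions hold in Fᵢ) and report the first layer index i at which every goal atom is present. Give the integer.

2

F0 = init (10 atoms)
F1 = F0 ∪ {holds(c,c), holds(d,d), holds(e,e), holds(f,f), inpos(a,a), inpos(c,c), inpos(d,d), inpos(e,e), inpos(f,f)}  (19 atoms)
F2 = F1 ∪ {holds(a,d), holds(a,e), holds(a,f), holds(c,a), holds(c,d), holds(c,e), holds(c,f), holds(d,a), holds(d,c), holds(d,e), holds(d,f), holds(e,a), holds(e,c), holds(e,d), holds(e,f), holds(f,a), holds(f,c), holds(f,d), holds(f,e), inpos(a,c), inpos(a,d), inpos(c,a), inpos(c,d), inpos(c,e), inpos(c,f), inpos(d,a), inpos(d,e), inpos(d,f), inpos(e,a), inpos(e,c), inpos(e,d), inpos(e,f), inpos(f,a), inpos(f,c), inpos(f,d), inpos(f,e)}  (55 atoms)
goal ⊆ F2  ⇒  h_max = 2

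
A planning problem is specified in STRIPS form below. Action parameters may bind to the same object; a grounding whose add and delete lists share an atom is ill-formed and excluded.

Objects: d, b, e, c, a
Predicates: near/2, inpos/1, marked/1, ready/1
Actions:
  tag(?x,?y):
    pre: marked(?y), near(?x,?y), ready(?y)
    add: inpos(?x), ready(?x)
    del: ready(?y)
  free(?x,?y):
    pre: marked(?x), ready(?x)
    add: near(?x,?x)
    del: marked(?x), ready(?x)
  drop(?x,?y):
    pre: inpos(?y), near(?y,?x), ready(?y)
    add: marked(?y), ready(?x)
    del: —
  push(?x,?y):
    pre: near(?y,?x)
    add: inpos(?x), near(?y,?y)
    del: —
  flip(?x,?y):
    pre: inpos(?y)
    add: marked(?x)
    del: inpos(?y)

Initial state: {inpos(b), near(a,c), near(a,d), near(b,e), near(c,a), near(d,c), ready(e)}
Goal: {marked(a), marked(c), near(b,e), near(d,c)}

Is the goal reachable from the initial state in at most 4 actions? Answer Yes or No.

1. push(d,a)  →  {inpos(b), inpos(d), near(a,a), near(a,c), near(a,d), near(b,e), near(c,a), near(d,c), ready(e)}
2. flip(c,d)  →  {inpos(b), marked(c), near(a,a), near(a,c), near(a,d), near(b,e), near(c,a), near(d,c), ready(e)}
3. flip(a,b)  →  {marked(a), marked(c), near(a,a), near(a,c), near(a,d), near(b,e), near(c,a), near(d,c), ready(e)}
optimal plan length = 3; 3 ≤ 4

Yes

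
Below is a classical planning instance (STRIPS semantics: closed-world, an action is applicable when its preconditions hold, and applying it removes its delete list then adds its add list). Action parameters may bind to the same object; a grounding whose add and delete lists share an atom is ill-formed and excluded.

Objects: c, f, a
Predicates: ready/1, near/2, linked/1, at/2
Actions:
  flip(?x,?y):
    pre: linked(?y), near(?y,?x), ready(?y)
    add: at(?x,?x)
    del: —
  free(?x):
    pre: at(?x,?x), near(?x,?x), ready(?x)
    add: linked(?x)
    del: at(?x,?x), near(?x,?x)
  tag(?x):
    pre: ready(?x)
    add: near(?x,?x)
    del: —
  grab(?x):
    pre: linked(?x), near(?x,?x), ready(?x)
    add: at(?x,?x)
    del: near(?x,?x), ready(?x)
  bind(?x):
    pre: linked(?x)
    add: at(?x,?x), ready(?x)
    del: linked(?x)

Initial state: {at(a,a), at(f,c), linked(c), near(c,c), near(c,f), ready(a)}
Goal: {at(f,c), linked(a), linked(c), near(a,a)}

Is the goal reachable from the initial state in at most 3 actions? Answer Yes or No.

Yes

1. tag(a)  →  {at(a,a), at(f,c), linked(c), near(a,a), near(c,c), near(c,f), ready(a)}
2. free(a)  →  {at(f,c), linked(a), linked(c), near(c,c), near(c,f), ready(a)}
3. tag(a)  →  {at(f,c), linked(a), linked(c), near(a,a), near(c,c), near(c,f), ready(a)}
optimal plan length = 3; 3 ≤ 3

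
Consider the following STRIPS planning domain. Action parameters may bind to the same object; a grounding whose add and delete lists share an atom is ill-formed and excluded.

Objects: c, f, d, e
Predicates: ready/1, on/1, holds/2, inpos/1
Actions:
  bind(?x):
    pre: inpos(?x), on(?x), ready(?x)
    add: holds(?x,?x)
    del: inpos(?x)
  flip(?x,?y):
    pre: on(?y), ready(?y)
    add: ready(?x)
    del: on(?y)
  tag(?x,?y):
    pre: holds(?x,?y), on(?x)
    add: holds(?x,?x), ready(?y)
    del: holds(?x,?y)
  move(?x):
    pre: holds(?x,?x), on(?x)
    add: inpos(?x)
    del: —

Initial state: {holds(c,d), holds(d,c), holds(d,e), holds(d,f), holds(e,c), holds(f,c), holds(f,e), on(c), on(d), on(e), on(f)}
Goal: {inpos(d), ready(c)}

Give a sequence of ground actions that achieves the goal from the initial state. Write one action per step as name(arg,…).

tag(d,c); move(d)

1. tag(d,c)  →  {holds(c,d), holds(d,d), holds(d,e), holds(d,f), holds(e,c), holds(f,c), holds(f,e), on(c), on(d), on(e), on(f), ready(c)}
2. move(d)  →  {holds(c,d), holds(d,d), holds(d,e), holds(d,f), holds(e,c), holds(f,c), holds(f,e), inpos(d), on(c), on(d), on(e), on(f), ready(c)}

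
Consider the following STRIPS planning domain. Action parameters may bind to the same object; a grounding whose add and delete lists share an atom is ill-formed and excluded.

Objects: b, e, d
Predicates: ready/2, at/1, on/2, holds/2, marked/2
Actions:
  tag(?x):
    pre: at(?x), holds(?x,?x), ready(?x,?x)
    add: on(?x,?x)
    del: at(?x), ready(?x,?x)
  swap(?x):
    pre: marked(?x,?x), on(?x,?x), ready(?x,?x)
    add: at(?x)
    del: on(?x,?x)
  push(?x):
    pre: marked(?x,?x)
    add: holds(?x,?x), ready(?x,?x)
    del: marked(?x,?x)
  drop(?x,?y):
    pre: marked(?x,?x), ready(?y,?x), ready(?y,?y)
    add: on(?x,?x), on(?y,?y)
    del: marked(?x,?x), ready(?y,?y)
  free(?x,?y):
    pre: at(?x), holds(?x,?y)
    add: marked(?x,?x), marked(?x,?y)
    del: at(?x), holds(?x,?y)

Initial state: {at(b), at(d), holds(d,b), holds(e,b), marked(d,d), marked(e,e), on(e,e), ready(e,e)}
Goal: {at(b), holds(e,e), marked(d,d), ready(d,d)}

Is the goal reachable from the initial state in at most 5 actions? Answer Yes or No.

Yes

1. push(e)  →  {at(b), at(d), holds(d,b), holds(e,b), holds(e,e), marked(d,d), on(e,e), ready(e,e)}
2. push(d)  →  {at(b), at(d), holds(d,b), holds(d,d), holds(e,b), holds(e,e), on(e,e), ready(d,d), ready(e,e)}
3. free(d,b)  →  {at(b), holds(d,d), holds(e,b), holds(e,e), marked(d,b), marked(d,d), on(e,e), ready(d,d), ready(e,e)}
optimal plan length = 3; 3 ≤ 5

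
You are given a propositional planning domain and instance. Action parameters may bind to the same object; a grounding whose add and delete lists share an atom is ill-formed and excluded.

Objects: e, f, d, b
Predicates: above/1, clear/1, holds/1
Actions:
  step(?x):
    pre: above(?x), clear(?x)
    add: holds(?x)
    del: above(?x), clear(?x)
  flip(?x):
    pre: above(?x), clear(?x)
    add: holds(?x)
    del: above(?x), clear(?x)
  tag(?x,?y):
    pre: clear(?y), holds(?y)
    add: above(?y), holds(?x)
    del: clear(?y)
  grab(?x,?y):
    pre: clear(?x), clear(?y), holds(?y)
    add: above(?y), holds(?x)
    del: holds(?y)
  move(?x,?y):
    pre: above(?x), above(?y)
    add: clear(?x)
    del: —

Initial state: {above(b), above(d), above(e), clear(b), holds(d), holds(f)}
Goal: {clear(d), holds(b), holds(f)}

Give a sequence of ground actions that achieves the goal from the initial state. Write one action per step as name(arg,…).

1. step(b)  →  {above(d), above(e), holds(b), holds(d), holds(f)}
2. move(d,e)  →  {above(d), above(e), clear(d), holds(b), holds(d), holds(f)}

step(b); move(d,e)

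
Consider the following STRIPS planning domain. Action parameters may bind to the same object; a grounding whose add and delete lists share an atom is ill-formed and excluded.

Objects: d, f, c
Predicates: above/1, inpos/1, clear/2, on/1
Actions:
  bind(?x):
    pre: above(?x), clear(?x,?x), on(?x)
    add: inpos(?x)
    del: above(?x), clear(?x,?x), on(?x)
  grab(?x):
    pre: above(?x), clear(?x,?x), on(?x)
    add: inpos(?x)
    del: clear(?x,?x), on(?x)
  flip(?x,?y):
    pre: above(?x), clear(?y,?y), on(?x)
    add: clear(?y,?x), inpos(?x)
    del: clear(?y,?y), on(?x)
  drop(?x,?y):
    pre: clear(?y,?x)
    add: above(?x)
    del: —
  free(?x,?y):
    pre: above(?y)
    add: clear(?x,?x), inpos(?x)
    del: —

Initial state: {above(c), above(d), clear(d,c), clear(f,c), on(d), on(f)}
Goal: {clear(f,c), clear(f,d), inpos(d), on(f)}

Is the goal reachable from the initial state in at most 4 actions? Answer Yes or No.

1. free(f,d)  →  {above(c), above(d), clear(d,c), clear(f,c), clear(f,f), inpos(f), on(d), on(f)}
2. flip(d,f)  →  {above(c), above(d), clear(d,c), clear(f,c), clear(f,d), inpos(d), inpos(f), on(f)}
optimal plan length = 2; 2 ≤ 4

Yes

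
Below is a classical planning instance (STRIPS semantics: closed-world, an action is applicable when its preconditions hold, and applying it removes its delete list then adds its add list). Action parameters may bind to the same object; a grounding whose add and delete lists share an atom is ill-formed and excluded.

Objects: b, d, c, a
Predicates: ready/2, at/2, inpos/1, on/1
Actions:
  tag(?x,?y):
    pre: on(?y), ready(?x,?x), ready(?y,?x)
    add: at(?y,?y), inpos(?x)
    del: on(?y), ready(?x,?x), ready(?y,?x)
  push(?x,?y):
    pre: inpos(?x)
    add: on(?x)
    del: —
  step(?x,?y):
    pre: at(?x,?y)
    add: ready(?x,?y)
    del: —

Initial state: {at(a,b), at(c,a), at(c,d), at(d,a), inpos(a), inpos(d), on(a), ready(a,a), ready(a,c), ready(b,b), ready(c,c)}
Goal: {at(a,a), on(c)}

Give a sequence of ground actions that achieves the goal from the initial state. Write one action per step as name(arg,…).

1. tag(c,a)  →  {at(a,a), at(a,b), at(c,a), at(c,d), at(d,a), inpos(a), inpos(c), inpos(d), ready(a,a), ready(b,b)}
2. push(c,b)  →  {at(a,a), at(a,b), at(c,a), at(c,d), at(d,a), inpos(a), inpos(c), inpos(d), on(c), ready(a,a), ready(b,b)}

tag(c,a); push(c,b)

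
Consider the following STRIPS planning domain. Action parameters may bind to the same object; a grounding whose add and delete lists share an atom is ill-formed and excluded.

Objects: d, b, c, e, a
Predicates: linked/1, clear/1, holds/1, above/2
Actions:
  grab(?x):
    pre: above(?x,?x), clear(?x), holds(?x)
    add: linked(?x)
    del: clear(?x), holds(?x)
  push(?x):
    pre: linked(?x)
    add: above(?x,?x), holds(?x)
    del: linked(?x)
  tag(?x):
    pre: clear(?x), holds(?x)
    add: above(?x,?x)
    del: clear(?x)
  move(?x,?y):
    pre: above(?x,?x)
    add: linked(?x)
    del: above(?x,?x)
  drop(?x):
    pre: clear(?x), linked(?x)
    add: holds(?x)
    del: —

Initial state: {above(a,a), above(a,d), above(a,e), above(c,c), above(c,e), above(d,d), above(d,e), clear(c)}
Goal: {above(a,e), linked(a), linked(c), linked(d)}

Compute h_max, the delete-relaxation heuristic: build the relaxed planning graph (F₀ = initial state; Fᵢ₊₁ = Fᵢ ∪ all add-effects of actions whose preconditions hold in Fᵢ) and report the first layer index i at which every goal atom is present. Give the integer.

1

F0 = init (8 atoms)
F1 = F0 ∪ {linked(a), linked(c), linked(d)}  (11 atoms)
goal ⊆ F1  ⇒  h_max = 1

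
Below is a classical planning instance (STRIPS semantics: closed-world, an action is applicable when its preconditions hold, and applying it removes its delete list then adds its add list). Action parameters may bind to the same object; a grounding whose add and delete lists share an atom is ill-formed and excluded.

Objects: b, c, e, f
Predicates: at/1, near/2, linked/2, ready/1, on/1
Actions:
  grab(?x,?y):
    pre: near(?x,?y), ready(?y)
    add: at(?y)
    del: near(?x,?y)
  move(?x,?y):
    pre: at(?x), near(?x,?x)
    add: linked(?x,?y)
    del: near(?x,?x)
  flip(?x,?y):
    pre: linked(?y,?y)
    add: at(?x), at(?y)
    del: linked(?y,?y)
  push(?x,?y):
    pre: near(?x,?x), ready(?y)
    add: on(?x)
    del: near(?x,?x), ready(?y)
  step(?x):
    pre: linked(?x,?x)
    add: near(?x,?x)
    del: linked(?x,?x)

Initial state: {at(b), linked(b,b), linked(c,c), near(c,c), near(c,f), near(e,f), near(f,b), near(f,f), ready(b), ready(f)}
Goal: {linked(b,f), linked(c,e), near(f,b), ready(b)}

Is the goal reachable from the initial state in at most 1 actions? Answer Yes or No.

No

1. flip(b,c)  →  {at(b), at(c), linked(b,b), near(c,c), near(c,f), near(e,f), near(f,b), near(f,f), ready(b), ready(f)}
2. move(c,e)  →  {at(b), at(c), linked(b,b), linked(c,e), near(c,f), near(e,f), near(f,b), near(f,f), ready(b), ready(f)}
3. step(b)  →  {at(b), at(c), linked(c,e), near(b,b), near(c,f), near(e,f), near(f,b), near(f,f), ready(b), ready(f)}
4. move(b,f)  →  {at(b), at(c), linked(b,f), linked(c,e), near(c,f), near(e,f), near(f,b), near(f,f), ready(b), ready(f)}
optimal plan length = 4; 4 > 1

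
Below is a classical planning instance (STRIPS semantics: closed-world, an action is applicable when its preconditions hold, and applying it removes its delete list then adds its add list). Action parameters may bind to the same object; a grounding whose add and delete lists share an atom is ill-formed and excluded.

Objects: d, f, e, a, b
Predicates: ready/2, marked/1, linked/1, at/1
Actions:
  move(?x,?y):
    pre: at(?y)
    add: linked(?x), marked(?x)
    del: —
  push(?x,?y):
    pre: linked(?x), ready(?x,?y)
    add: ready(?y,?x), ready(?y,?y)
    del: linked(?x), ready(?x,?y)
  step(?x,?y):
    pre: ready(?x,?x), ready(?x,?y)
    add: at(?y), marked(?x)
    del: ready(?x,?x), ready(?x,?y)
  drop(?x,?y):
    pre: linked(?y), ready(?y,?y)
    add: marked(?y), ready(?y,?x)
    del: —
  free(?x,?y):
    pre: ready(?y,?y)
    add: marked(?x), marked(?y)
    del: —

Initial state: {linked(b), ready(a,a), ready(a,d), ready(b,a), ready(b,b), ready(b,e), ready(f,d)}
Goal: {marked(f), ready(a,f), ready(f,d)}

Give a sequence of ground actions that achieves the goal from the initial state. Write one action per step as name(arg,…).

step(b,e); move(f,e); move(a,e); drop(f,a)

1. step(b,e)  →  {at(e), linked(b), marked(b), ready(a,a), ready(a,d), ready(b,a), ready(f,d)}
2. move(f,e)  →  {at(e), linked(b), linked(f), marked(b), marked(f), ready(a,a), ready(a,d), ready(b,a), ready(f,d)}
3. move(a,e)  →  {at(e), linked(a), linked(b), linked(f), marked(a), marked(b), marked(f), ready(a,a), ready(a,d), ready(b,a), ready(f,d)}
4. drop(f,a)  →  {at(e), linked(a), linked(b), linked(f), marked(a), marked(b), marked(f), ready(a,a), ready(a,d), ready(a,f), ready(b,a), ready(f,d)}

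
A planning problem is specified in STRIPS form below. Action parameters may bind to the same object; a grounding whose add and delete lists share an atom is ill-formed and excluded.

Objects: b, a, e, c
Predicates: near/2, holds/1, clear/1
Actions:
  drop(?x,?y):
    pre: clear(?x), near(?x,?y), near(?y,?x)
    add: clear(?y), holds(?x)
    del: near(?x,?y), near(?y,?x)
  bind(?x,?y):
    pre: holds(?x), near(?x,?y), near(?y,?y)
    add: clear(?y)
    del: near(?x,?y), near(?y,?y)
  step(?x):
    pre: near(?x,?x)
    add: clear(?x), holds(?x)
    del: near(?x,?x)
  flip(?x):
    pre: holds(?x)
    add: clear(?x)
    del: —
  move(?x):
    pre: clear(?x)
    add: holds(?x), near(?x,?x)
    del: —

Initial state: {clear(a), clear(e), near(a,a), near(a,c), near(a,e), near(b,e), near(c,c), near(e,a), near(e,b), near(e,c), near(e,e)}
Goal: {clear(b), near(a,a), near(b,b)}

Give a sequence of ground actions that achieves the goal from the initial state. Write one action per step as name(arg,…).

1. drop(e,b)  →  {clear(a), clear(b), clear(e), holds(e), near(a,a), near(a,c), near(a,e), near(c,c), near(e,a), near(e,c), near(e,e)}
2. move(b)  →  {clear(a), clear(b), clear(e), holds(b), holds(e), near(a,a), near(a,c), near(a,e), near(b,b), near(c,c), near(e,a), near(e,c), near(e,e)}

drop(e,b); move(b)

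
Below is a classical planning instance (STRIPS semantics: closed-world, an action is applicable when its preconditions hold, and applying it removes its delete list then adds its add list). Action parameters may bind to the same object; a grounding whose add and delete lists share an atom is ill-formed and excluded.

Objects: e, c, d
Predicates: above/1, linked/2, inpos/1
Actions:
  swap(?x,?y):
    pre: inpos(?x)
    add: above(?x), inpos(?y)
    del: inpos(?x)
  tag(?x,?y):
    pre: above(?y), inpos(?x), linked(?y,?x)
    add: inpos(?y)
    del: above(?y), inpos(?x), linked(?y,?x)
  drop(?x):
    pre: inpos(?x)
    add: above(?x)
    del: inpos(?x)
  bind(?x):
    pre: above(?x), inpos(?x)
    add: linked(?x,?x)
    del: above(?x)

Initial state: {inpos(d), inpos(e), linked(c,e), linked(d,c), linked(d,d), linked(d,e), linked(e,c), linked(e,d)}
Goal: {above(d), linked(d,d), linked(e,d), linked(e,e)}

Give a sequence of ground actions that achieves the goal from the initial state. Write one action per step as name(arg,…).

swap(e,c); swap(d,e); bind(e)

1. swap(e,c)  →  {above(e), inpos(c), inpos(d), linked(c,e), linked(d,c), linked(d,d), linked(d,e), linked(e,c), linked(e,d)}
2. swap(d,e)  →  {above(d), above(e), inpos(c), inpos(e), linked(c,e), linked(d,c), linked(d,d), linked(d,e), linked(e,c), linked(e,d)}
3. bind(e)  →  {above(d), inpos(c), inpos(e), linked(c,e), linked(d,c), linked(d,d), linked(d,e), linked(e,c), linked(e,d), linked(e,e)}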